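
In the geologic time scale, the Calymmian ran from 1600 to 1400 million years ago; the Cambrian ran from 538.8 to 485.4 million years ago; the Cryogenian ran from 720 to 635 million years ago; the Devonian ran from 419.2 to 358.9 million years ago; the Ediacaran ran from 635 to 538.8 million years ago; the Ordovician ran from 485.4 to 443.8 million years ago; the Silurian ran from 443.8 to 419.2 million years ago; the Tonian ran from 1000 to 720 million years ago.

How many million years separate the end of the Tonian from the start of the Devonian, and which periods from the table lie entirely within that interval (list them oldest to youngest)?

300.8 million years; Cryogenian, Ediacaran, Cambrian, Ordovician, Silurian

End of Tonian = 720 Ma; start of Devonian = 419.2 Ma.
Gap = 720 − 419.2 = 300.8 Myr.
Periods wholly inside 720–419.2 Ma: Cryogenian (720–635), Ediacaran (635–538.8), Cambrian (538.8–485.4), Ordovician (485.4–443.8), Silurian (443.8–419.2).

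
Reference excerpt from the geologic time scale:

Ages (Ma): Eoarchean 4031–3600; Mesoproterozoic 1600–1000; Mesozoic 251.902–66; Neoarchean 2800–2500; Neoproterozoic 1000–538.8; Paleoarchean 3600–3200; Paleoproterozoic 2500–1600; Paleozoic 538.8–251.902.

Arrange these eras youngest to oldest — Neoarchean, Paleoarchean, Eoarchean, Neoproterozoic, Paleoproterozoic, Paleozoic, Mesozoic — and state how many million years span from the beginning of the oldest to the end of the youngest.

From the excerpt: Neoarchean 2800–2500; Paleoarchean 3600–3200; Eoarchean 4031–3600; Neoproterozoic 1000–538.8; Paleoproterozoic 2500–1600; Paleozoic 538.8–251.902; Mesozoic 251.902–66 (Ma).
Larger Ma is earlier, so the oldest is Eoarchean and the youngest is Mesozoic; youngest to oldest: Mesozoic, Paleozoic, Neoproterozoic, Paleoproterozoic, Neoarchean, Paleoarchean, Eoarchean.
Oldest start 4031 minus youngest end 66 gives 3965 Myr overall.

Mesozoic, Paleozoic, Neoproterozoic, Paleoproterozoic, Neoarchean, Paleoarchean, Eoarchean; total span 3965 Myr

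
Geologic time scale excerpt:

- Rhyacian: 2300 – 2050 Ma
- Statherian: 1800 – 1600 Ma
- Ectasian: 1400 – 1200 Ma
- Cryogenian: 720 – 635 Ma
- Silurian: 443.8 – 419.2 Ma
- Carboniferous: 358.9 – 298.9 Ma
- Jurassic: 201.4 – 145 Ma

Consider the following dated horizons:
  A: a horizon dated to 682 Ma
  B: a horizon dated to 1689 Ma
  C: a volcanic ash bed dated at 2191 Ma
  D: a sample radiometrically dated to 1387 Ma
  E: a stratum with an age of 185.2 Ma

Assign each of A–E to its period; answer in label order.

A — Cryogenian; B — Statherian; C — Rhyacian; D — Ectasian; E — Jurassic

A: 682 Ma lies in 720–635 Ma, so Cryogenian.
B: 1689 Ma lies in 1800–1600 Ma, so Statherian.
C: 2191 Ma lies in 2300–2050 Ma, so Rhyacian.
D: 1387 Ma lies in 1400–1200 Ma, so Ectasian.
E: 185.2 Ma lies in 201.4–145 Ma, so Jurassic.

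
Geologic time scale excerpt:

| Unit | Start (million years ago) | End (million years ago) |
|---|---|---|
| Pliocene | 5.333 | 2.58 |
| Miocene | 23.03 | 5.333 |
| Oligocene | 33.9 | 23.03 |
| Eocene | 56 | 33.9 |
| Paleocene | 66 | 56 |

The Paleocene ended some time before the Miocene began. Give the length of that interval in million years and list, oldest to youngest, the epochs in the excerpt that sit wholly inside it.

32.97 million years; Eocene, Oligocene

The Paleocene closes at 56 Ma and the Miocene opens at 23.03 Ma, so the interval is 56 − 23.03 = 32.97 Myr.
An epoch fits inside if it starts at or after 56 Ma and ends at or before 23.03 Ma; oldest first that gives Eocene, Oligocene.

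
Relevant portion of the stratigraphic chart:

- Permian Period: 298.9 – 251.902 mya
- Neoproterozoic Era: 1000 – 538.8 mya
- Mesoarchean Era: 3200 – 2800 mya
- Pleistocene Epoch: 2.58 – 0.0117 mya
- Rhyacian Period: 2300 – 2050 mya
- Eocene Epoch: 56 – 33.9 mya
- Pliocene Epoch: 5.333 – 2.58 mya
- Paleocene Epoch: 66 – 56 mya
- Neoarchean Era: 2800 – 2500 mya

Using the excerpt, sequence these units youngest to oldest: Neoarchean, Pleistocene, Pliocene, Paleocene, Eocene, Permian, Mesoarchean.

Read off each span (Ma): Neoarchean 2800–2500; Pleistocene 2.58–0.0117; Pliocene 5.333–2.58; Paleocene 66–56; Eocene 56–33.9; Permian 298.9–251.902; Mesoarchean 3200–2800.
Larger Ma is older, so oldest→youngest is Mesoarchean, Neoarchean, Permian, Paleocene, Eocene, Pliocene, Pleistocene; reverse it for youngest→oldest.

Pleistocene, then Pliocene, then Eocene, then Paleocene, then Permian, then Neoarchean, then Mesoarchean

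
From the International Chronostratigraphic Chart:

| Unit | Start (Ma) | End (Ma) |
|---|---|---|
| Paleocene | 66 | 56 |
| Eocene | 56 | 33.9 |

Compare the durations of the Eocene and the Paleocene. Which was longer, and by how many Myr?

Eocene: 56 − 33.9 = 22.1 Myr.
Paleocene: 66 − 56 = 10 Myr.
Difference: 22.1 − 10 = 12.1 Myr, so the Eocene was longer.

Eocene, by 12.1 million years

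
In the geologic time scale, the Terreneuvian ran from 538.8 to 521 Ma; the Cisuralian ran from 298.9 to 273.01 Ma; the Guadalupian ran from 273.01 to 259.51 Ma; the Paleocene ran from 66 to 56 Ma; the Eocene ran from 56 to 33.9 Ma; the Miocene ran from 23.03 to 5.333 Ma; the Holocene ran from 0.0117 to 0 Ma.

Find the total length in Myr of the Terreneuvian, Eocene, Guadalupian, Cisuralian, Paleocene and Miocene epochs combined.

Duration is start − end for each: (538.8 − 521) + (56 − 33.9) + (273.01 − 259.51) + (298.9 − 273.01) + (66 − 56) + (23.03 − 5.333).
That is 17.8 + 22.1 + 13.5 + 25.89 + 10 + 17.697, which totals 106.987 million years.

106.987 million years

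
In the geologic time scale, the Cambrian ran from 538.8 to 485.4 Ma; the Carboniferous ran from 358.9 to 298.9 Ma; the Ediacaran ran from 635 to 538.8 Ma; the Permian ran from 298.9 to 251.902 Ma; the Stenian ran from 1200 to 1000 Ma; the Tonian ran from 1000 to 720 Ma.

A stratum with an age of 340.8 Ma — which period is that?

340.8 Ma lies between 358.9 and 298.9 Ma, so it falls in the Carboniferous.

Carboniferous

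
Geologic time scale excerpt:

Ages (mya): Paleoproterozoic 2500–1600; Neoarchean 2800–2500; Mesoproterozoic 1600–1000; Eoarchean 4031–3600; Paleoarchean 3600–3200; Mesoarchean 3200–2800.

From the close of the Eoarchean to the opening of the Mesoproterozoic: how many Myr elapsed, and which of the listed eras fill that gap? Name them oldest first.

2000 million years; Paleoarchean, Mesoarchean, Neoarchean, Paleoproterozoic

End of Eoarchean = 3600 Ma; start of Mesoproterozoic = 1600 Ma.
Gap = 3600 − 1600 = 2000 Myr.
Eras wholly inside 3600–1600 Ma: Paleoarchean (3600–3200), Mesoarchean (3200–2800), Neoarchean (2800–2500), Paleoproterozoic (2500–1600).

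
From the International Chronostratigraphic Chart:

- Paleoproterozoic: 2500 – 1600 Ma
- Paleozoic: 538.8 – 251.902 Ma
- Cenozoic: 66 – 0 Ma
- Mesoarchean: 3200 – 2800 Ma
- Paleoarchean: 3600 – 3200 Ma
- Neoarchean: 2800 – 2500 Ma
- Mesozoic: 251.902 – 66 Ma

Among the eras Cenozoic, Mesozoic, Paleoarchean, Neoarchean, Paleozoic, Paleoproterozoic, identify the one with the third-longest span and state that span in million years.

Durations: Cenozoic 66; Mesozoic 185.902; Paleoarchean 400; Neoarchean 300; Paleozoic 286.898; Paleoproterozoic 900 Myr.
Sorted longest-first: Paleoproterozoic (900), Paleoarchean (400), Neoarchean (300), Paleozoic (286.898), Mesozoic (185.902), Cenozoic (66).
The third longest is Neoarchean at 300 Myr.

Neoarchean, 300 million years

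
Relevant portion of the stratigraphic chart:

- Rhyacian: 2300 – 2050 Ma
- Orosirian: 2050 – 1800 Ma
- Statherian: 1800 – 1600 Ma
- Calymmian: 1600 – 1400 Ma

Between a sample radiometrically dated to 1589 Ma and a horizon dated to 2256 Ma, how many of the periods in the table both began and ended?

2256 Ma sits inside the Rhyacian (2300–2050) and 1589 Ma inside the Calymmian (1600–1400); neither of those is wholly between the two dates.
The listed periods lying completely between them are Orosirian, Statherian — 2 in all.

2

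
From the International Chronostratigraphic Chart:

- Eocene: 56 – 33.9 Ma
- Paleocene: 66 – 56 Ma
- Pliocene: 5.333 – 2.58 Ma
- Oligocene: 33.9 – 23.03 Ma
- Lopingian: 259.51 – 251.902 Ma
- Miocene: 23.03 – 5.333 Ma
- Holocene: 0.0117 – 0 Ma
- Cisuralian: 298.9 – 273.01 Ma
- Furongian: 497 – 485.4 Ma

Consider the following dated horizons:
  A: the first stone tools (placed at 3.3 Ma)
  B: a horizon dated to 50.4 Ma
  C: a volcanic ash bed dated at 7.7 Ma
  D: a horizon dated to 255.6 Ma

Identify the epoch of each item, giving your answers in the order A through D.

A: 3.3 Ma lies in 5.333–2.58 Ma, so Pliocene.
B: 50.4 Ma lies in 56–33.9 Ma, so Eocene.
C: 7.7 Ma lies in 23.03–5.333 Ma, so Miocene.
D: 255.6 Ma lies in 259.51–251.902 Ma, so Lopingian.

A — Pliocene; B — Eocene; C — Miocene; D — Lopingian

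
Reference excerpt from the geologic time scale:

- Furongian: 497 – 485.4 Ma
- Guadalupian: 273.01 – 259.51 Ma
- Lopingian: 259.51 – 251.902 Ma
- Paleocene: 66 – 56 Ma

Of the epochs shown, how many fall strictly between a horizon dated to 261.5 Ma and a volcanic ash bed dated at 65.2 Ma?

261.5 Ma sits inside the Guadalupian (273.01–259.51) and 65.2 Ma inside the Paleocene (66–56); neither of those is wholly between the two dates.
The listed epochs lying completely between them are Lopingian — 1 in all.

1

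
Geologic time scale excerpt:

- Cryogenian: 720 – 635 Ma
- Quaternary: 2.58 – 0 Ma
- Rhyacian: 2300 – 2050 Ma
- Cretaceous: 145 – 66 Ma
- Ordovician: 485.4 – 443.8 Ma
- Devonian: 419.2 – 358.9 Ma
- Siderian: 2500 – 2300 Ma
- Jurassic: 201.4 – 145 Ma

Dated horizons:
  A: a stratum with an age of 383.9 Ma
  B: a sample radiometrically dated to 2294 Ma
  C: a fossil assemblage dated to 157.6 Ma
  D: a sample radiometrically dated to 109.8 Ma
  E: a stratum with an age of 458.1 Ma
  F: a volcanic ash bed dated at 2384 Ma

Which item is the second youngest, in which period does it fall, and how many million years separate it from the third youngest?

Smaller Ma means younger, so youngest first: D 109.8 < C 157.6 < A 383.9 < E 458.1 < B 2294 < F 2384.
Counting 2 along gives C (157.6 Ma); the excerpt puts that inside the Jurassic, 201.4–145 Ma.
Next in line is A (383.9 Ma), and 383.9 − 157.6 = 226.3 Myr.

C, in the Jurassic; 226.3 million years to A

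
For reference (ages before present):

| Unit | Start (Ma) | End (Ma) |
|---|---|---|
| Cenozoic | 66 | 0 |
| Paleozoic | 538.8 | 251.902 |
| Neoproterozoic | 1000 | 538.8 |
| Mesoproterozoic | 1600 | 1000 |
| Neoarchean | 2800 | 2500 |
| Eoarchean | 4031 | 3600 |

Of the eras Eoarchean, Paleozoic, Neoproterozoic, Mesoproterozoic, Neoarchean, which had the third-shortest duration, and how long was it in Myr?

Start − end for each: Eoarchean 4031 − 3600 = 431; Paleozoic 538.8 − 251.902 = 286.898; Neoproterozoic 1000 − 538.8 = 461.2; Mesoproterozoic 1600 − 1000 = 600; Neoarchean 2800 − 2500 = 300.
Ranking these from shortest: Paleozoic < Neoarchean < Eoarchean < Neoproterozoic < Mesoproterozoic.
Position 3 in that ranking is Eoarchean, which lasted 431 Myr.

Eoarchean, 431 million years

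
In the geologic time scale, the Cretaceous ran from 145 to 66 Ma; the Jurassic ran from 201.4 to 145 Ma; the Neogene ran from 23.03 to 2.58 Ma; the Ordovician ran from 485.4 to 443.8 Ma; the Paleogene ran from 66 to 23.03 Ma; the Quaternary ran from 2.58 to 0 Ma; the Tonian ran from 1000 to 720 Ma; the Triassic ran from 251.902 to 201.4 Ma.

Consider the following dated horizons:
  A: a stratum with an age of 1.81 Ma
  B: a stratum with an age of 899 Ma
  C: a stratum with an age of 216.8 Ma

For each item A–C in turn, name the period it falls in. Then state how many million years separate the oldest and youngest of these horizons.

A — Quaternary; B — Tonian; C — Triassic; span 897.19 million years

Match each age against the start–end ranges in the excerpt: A = 1.81 Ma → Quaternary (2.58–0); B = 899 Ma → Tonian (1000–720); C = 216.8 Ma → Triassic (251.902–201.4).
The largest age is 899 Ma and the smallest is 1.81 Ma; their difference is 897.19 Myr.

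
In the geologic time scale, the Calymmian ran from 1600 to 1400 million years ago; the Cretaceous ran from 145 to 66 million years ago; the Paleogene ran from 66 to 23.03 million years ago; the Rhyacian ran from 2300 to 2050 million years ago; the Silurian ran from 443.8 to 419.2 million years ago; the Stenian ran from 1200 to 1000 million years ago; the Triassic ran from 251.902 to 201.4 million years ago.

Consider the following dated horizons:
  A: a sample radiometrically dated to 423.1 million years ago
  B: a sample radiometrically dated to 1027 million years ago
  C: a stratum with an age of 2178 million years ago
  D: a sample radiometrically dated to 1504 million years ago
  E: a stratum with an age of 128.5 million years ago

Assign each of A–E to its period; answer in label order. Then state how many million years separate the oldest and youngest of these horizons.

A — Silurian; B — Stenian; C — Rhyacian; D — Calymmian; E — Cretaceous; span 2049.5 million years

Match each age against the start–end ranges in the excerpt: A = 423.1 Ma → Silurian (443.8–419.2); B = 1027 Ma → Stenian (1200–1000); C = 2178 Ma → Rhyacian (2300–2050); D = 1504 Ma → Calymmian (1600–1400); E = 128.5 Ma → Cretaceous (145–66).
The largest age is 2178 Ma and the smallest is 128.5 Ma; their difference is 2049.5 Myr.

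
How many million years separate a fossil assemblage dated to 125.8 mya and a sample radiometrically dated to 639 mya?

513.2 million years

639 − 125.8 = 513.2 million years.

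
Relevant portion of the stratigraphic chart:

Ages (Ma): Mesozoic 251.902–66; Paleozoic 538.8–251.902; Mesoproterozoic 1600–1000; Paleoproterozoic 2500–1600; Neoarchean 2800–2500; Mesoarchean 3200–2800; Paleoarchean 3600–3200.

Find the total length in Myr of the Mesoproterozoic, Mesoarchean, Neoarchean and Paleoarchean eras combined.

Each duration: Mesoproterozoic = 600; Mesoarchean = 400; Neoarchean = 300; Paleoarchean = 400.
Sum: 600 + 400 + 300 + 400 = 1700 Myr.

1700 million years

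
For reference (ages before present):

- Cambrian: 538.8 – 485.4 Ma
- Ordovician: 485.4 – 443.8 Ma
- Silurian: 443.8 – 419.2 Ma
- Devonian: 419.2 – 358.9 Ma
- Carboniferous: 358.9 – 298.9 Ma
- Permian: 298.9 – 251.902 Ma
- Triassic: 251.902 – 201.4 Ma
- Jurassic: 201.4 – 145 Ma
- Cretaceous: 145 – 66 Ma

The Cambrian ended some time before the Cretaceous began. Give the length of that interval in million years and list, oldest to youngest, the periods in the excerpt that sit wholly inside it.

340.4 million years; Ordovician, Silurian, Devonian, Carboniferous, Permian, Triassic, Jurassic

End of Cambrian = 485.4 Ma; start of Cretaceous = 145 Ma.
Gap = 485.4 − 145 = 340.4 Myr.
Periods wholly inside 485.4–145 Ma: Ordovician (485.4–443.8), Silurian (443.8–419.2), Devonian (419.2–358.9), Carboniferous (358.9–298.9), Permian (298.9–251.902), Triassic (251.902–201.4), Jurassic (201.4–145).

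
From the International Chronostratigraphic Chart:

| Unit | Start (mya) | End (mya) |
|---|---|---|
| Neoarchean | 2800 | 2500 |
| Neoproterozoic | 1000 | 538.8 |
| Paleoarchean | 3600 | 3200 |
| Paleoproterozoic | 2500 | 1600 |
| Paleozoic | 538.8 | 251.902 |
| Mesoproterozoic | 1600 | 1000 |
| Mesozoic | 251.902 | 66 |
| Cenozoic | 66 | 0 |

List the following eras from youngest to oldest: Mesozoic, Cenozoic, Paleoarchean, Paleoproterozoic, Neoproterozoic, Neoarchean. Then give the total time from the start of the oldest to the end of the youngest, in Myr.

From the excerpt: Mesozoic 251.902–66; Cenozoic 66–0; Paleoarchean 3600–3200; Paleoproterozoic 2500–1600; Neoproterozoic 1000–538.8; Neoarchean 2800–2500 (Ma).
Larger Ma is earlier, so the oldest is Paleoarchean and the youngest is Cenozoic; youngest to oldest: Cenozoic, Mesozoic, Neoproterozoic, Paleoproterozoic, Neoarchean, Paleoarchean.
Oldest start 3600 minus youngest end 0 gives 3600 Myr overall.

Cenozoic → Mesozoic → Neoproterozoic → Paleoproterozoic → Neoarchean → Paleoarchean; total span 3600 Myr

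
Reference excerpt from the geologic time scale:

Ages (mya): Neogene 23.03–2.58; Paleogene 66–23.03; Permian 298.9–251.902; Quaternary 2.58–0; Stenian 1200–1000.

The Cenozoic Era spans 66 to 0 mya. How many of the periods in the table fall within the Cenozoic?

3

Periods inside 66–0 Ma: Paleogene, Neogene, Quaternary — 3 in total.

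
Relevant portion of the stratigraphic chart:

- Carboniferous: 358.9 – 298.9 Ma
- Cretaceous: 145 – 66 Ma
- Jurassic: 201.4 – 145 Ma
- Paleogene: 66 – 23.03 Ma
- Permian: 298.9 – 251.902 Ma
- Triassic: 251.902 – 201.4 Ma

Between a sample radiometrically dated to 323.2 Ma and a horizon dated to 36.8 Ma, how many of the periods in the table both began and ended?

4

The older date is 323.2 Ma and the younger is 36.8 Ma.
Periods with start < 323.2 and end > 36.8 Ma: Permian (298.9–251.902), Triassic (251.902–201.4), Jurassic (201.4–145), Cretaceous (145–66).
That is 4 complete periods.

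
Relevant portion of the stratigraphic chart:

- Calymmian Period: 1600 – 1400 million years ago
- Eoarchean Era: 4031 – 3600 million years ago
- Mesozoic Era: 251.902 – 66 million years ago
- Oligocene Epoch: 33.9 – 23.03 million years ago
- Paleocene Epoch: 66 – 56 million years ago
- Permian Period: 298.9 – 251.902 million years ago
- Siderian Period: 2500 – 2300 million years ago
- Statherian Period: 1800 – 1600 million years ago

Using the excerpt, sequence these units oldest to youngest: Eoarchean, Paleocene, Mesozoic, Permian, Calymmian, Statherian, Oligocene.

Read off each span (Ma): Eoarchean 4031–3600; Paleocene 66–56; Mesozoic 251.902–66; Permian 298.9–251.902; Calymmian 1600–1400; Statherian 1800–1600; Oligocene 33.9–23.03.
Larger Ma is older, so oldest→youngest is Eoarchean, Statherian, Calymmian, Permian, Mesozoic, Paleocene, Oligocene.

Eoarchean, Statherian, Calymmian, Permian, Mesozoic, Paleocene, Oligocene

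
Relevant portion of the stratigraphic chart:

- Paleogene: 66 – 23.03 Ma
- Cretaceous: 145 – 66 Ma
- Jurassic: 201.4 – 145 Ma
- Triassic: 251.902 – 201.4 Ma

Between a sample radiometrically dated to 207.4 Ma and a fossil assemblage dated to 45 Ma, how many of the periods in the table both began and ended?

207.4 Ma sits inside the Triassic (251.902–201.4) and 45 Ma inside the Paleogene (66–23.03); neither of those is wholly between the two dates.
The listed periods lying completely between them are Jurassic, Cretaceous — 2 in all.

2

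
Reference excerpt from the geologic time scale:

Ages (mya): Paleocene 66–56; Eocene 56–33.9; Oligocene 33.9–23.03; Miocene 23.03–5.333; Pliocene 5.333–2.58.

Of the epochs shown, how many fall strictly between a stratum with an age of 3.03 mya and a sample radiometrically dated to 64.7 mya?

The older date is 64.7 Ma and the younger is 3.03 Ma.
Epochs with start < 64.7 and end > 3.03 Ma: Eocene (56–33.9), Oligocene (33.9–23.03), Miocene (23.03–5.333).
That is 3 complete epochs.

3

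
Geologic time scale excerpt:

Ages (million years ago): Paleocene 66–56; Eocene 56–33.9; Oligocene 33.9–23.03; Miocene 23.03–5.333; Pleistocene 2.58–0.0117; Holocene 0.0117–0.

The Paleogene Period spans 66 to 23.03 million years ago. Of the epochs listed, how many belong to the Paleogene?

Epochs inside 66–23.03 Ma: Paleocene, Eocene, Oligocene — 3 in total.

3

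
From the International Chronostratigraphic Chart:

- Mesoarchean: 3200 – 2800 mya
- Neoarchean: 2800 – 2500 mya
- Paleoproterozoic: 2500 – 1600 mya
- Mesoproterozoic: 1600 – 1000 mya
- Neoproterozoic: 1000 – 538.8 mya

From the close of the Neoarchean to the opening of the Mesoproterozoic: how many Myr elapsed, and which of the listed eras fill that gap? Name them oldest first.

The Neoarchean closes at 2500 Ma and the Mesoproterozoic opens at 1600 Ma, so the interval is 2500 − 1600 = 900 Myr.
An era fits inside if it starts at or after 2500 Ma and ends at or before 1600 Ma; oldest first that gives Paleoproterozoic.

900 million years; Paleoproterozoic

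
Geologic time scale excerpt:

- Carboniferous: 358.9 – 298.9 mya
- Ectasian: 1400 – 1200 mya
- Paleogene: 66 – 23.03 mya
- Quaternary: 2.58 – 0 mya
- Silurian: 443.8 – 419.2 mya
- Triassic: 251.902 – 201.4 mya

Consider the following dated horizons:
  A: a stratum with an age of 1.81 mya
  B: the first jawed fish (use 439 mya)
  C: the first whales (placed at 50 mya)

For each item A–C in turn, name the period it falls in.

Match each age against the start–end ranges in the excerpt: A = 1.81 Ma → Quaternary (2.58–0); B = 439 Ma → Silurian (443.8–419.2); C = 50 Ma → Paleogene (66–23.03).

A — Quaternary; B — Silurian; C — Paleogene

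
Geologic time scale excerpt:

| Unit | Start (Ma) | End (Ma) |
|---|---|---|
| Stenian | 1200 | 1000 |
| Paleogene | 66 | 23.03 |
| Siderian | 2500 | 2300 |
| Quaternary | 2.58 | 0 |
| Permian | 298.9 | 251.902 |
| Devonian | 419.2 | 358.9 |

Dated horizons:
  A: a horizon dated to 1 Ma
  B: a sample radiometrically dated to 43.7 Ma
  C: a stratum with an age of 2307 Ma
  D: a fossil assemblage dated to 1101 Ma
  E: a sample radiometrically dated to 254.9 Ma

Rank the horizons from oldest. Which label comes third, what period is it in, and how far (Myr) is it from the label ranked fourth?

Larger Ma means older, so oldest first: C 2307 > D 1101 > E 254.9 > B 43.7 > A 1.
Counting 3 along gives E (254.9 Ma); the excerpt puts that inside the Permian, 298.9–251.902 Ma.
Next in line is B (43.7 Ma), and 254.9 − 43.7 = 211.2 Myr.

E, in the Permian; 211.2 million years to B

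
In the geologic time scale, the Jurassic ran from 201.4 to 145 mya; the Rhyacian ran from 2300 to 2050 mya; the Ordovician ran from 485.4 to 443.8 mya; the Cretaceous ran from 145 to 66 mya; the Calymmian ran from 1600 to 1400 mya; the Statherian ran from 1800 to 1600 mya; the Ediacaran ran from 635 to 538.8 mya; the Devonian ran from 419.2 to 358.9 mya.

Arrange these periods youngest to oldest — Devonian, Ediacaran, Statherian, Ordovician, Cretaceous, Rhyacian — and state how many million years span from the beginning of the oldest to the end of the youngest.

From the excerpt: Devonian 419.2–358.9; Ediacaran 635–538.8; Statherian 1800–1600; Ordovician 485.4–443.8; Cretaceous 145–66; Rhyacian 2300–2050 (Ma).
Larger Ma is earlier, so the oldest is Rhyacian and the youngest is Cretaceous; youngest to oldest: Cretaceous, Devonian, Ordovician, Ediacaran, Statherian, Rhyacian.
Oldest start 2300 minus youngest end 66 gives 2234 Myr overall.

Cretaceous → Devonian → Ordovician → Ediacaran → Statherian → Rhyacian; total span 2234 Myr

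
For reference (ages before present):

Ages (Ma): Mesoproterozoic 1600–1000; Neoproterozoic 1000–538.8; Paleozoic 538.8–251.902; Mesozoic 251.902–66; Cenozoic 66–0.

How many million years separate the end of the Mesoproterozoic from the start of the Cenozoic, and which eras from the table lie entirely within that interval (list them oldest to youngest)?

934 million years; Neoproterozoic, Paleozoic, Mesozoic

End of Mesoproterozoic = 1000 Ma; start of Cenozoic = 66 Ma.
Gap = 1000 − 66 = 934 Myr.
Eras wholly inside 1000–66 Ma: Neoproterozoic (1000–538.8), Paleozoic (538.8–251.902), Mesozoic (251.902–66).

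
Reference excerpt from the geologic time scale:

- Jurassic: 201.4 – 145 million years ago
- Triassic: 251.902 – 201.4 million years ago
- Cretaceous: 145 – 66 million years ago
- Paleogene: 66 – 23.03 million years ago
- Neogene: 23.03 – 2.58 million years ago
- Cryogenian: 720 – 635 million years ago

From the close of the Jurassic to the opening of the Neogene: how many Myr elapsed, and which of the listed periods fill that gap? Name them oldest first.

121.97 million years; Cretaceous, Paleogene

The Jurassic closes at 145 Ma and the Neogene opens at 23.03 Ma, so the interval is 145 − 23.03 = 121.97 Myr.
A period fits inside if it starts at or after 145 Ma and ends at or before 23.03 Ma; oldest first that gives Cretaceous, Paleogene.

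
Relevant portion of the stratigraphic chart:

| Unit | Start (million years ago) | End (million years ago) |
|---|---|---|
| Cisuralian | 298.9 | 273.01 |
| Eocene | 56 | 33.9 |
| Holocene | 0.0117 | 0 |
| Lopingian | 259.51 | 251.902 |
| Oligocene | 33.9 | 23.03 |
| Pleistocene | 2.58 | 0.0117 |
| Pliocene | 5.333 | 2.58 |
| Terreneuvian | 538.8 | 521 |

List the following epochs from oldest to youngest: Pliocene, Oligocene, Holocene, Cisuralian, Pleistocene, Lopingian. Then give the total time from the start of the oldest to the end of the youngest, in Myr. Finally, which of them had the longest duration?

From the excerpt: Pliocene 5.333–2.58; Oligocene 33.9–23.03; Holocene 0.0117–0; Cisuralian 298.9–273.01; Pleistocene 2.58–0.0117; Lopingian 259.51–251.902 (Ma).
Larger Ma is earlier, so the oldest is Cisuralian and the youngest is Holocene; oldest to youngest: Cisuralian, Lopingian, Oligocene, Pliocene, Pleistocene, Holocene.
Oldest start 298.9 minus youngest end 0 gives 298.9 Myr overall.
Individual lengths (start − end): Lopingian 7.608; Pliocene 2.753; Pleistocene 2.5683; Cisuralian 25.89; Holocene 0.0117; Oligocene 10.87. The largest is Cisuralian at 25.89 Myr.

Cisuralian, Lopingian, Oligocene, Pliocene, Pleistocene, Holocene; total span 298.9 Myr; longest is Cisuralian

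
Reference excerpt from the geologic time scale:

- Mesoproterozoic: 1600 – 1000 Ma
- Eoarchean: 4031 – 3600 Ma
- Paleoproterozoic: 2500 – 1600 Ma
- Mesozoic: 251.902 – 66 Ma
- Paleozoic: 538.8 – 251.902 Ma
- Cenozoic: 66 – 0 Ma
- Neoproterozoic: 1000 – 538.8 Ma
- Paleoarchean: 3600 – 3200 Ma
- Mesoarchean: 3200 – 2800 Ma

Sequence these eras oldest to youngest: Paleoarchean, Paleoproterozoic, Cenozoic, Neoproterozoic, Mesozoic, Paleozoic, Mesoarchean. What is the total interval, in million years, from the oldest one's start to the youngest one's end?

Paleoarchean → Mesoarchean → Paleoproterozoic → Neoproterozoic → Paleozoic → Mesozoic → Cenozoic; total span 3600 Myr

From the excerpt: Paleoarchean 3600–3200; Paleoproterozoic 2500–1600; Cenozoic 66–0; Neoproterozoic 1000–538.8; Mesozoic 251.902–66; Paleozoic 538.8–251.902; Mesoarchean 3200–2800 (Ma).
Larger Ma is earlier, so the oldest is Paleoarchean and the youngest is Cenozoic; oldest to youngest: Paleoarchean, Mesoarchean, Paleoproterozoic, Neoproterozoic, Paleozoic, Mesozoic, Cenozoic.
Oldest start 3600 minus youngest end 0 gives 3600 Myr overall.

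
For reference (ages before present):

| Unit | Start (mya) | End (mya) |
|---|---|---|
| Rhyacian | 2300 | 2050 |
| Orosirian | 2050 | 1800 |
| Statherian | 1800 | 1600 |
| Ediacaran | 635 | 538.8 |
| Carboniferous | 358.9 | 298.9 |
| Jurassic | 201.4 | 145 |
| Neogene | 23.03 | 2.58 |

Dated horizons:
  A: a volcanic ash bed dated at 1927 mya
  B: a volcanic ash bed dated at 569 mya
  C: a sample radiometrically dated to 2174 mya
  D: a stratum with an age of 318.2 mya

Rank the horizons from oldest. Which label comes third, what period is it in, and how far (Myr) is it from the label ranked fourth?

B, in the Ediacaran; 250.8 million years to D

Sorted oldest-first by Ma: C (2174), A (1927), B (569), D (318.2).
The third oldest is B at 569 Ma, which lies in 635–538.8 Ma: the Ediacaran.
The fourth oldest is D at 318.2 Ma; separation = |569 − 318.2| = 250.8 Myr.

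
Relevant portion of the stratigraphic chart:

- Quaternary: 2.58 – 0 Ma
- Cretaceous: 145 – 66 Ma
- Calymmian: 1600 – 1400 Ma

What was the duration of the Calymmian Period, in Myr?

1600 − 1400 = 200 million years.

200 million years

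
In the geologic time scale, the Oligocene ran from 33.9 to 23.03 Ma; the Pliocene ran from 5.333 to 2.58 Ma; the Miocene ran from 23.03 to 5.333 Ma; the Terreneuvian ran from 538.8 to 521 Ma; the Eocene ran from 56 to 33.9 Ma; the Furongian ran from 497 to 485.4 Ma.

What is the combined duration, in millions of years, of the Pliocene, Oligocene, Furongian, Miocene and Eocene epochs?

Each duration: Pliocene = 2.753; Oligocene = 10.87; Furongian = 11.6; Miocene = 17.697; Eocene = 22.1.
Sum: 2.753 + 10.87 + 11.6 + 17.697 + 22.1 = 65.02 Myr.

65.02 million years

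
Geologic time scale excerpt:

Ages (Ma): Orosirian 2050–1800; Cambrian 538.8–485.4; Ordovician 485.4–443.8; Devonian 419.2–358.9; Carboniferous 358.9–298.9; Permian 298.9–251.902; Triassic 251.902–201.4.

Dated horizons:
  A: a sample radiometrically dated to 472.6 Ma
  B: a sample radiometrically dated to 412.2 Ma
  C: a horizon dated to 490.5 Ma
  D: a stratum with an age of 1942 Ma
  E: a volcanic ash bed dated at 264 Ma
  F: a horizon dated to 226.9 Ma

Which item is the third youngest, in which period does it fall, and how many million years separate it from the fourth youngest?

B, in the Devonian; 60.4 million years to A

Sorted youngest-first by Ma: F (226.9), E (264), B (412.2), A (472.6), C (490.5), D (1942).
The third youngest is B at 412.2 Ma, which lies in 419.2–358.9 Ma: the Devonian.
The fourth youngest is A at 472.6 Ma; separation = |412.2 − 472.6| = 60.4 Myr.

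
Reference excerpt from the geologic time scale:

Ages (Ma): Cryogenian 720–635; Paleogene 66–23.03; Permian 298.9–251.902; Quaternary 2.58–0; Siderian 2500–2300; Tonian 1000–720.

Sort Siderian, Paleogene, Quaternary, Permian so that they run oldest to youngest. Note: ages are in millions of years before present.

The oldest of these is Siderian (starts 2500 Ma) and the youngest is Quaternary (ends 0 Ma).
In between, by decreasing start age: Permian (298.9), Paleogene (66).

Siderian, Permian, Paleogene, Quaternary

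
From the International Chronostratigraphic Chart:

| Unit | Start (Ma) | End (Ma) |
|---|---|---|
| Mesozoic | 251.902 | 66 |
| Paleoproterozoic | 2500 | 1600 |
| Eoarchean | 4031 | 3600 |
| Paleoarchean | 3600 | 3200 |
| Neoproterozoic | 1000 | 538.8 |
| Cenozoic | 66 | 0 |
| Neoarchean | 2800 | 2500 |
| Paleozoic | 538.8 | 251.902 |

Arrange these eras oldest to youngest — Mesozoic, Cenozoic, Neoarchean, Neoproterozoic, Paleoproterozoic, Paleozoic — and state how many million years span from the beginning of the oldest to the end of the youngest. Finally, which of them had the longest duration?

From the excerpt: Mesozoic 251.902–66; Cenozoic 66–0; Neoarchean 2800–2500; Neoproterozoic 1000–538.8; Paleoproterozoic 2500–1600; Paleozoic 538.8–251.902 (Ma).
Larger Ma is earlier, so the oldest is Neoarchean and the youngest is Cenozoic; oldest to youngest: Neoarchean, Paleoproterozoic, Neoproterozoic, Paleozoic, Mesozoic, Cenozoic.
Oldest start 2800 minus youngest end 0 gives 2800 Myr overall.
Individual lengths (start − end): Cenozoic 66; Paleozoic 286.898; Paleoproterozoic 900; Mesozoic 185.902; Neoproterozoic 461.2; Neoarchean 300. The largest is Paleoproterozoic at 900 Myr.

Neoarchean → Paleoproterozoic → Neoproterozoic → Paleozoic → Mesozoic → Cenozoic; total span 2800 Myr; longest is Paleoproterozoic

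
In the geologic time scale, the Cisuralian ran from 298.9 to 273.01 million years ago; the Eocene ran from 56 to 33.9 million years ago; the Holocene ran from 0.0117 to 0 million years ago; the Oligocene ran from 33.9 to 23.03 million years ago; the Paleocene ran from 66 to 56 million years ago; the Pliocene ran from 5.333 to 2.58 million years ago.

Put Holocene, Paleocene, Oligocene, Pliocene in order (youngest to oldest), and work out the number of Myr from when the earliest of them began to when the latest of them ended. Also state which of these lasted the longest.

Holocene → Pliocene → Oligocene → Paleocene; total span 66 Myr; longest is Oligocene

Start ages (Ma): Paleocene 66, Oligocene 33.9, Pliocene 5.333, Holocene 0.0117.
Ordered youngest to oldest: Holocene, Pliocene, Oligocene, Paleocene.
Span = 66 − 0 = 66 Myr.
Durations: Oligocene 10.87, Paleocene 10, Pliocene 2.753, Holocene 0.0117 → longest is Oligocene (10.87 Myr).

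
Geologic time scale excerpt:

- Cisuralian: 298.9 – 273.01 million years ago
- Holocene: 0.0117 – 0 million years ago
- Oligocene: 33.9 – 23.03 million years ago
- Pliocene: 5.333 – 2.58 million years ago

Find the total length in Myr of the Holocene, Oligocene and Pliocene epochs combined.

13.6347 million years

Duration is start − end for each: (0.0117 − 0) + (33.9 − 23.03) + (5.333 − 2.58).
That is 0.0117 + 10.87 + 2.753, which totals 13.6347 million years.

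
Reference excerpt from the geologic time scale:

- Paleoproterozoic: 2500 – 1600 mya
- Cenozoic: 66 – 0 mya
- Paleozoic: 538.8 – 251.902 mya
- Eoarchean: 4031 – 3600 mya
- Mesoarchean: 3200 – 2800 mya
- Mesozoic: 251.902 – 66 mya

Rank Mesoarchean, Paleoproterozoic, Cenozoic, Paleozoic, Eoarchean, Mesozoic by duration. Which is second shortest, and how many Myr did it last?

Start − end for each: Mesoarchean 3200 − 2800 = 400; Paleoproterozoic 2500 − 1600 = 900; Cenozoic 66 − 0 = 66; Paleozoic 538.8 − 251.902 = 286.898; Eoarchean 4031 − 3600 = 431; Mesozoic 251.902 − 66 = 185.902.
Ranking these from shortest: Cenozoic < Mesozoic < Paleozoic < Mesoarchean < Eoarchean < Paleoproterozoic.
Position 2 in that ranking is Mesozoic, which lasted 185.902 Myr.

Mesozoic, 185.902 million years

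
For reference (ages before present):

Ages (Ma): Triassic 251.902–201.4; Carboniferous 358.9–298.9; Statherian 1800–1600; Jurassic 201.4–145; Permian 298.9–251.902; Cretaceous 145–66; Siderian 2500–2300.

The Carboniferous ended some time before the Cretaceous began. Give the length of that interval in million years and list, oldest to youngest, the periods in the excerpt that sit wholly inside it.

End of Carboniferous = 298.9 Ma; start of Cretaceous = 145 Ma.
Gap = 298.9 − 145 = 153.9 Myr.
Periods wholly inside 298.9–145 Ma: Permian (298.9–251.902), Triassic (251.902–201.4), Jurassic (201.4–145).

153.9 million years; Permian, Triassic, Jurassic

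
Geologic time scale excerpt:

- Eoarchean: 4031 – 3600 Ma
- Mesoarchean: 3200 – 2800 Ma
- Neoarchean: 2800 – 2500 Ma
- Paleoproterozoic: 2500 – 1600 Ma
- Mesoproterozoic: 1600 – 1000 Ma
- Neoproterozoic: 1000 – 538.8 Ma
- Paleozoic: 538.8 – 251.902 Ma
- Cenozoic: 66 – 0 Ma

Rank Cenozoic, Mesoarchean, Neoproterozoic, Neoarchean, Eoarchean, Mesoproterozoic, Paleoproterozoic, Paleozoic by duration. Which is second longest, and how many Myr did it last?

Mesoproterozoic, 600 million years

Start − end for each: Cenozoic 66 − 0 = 66; Mesoarchean 3200 − 2800 = 400; Neoproterozoic 1000 − 538.8 = 461.2; Neoarchean 2800 − 2500 = 300; Eoarchean 4031 − 3600 = 431; Mesoproterozoic 1600 − 1000 = 600; Paleoproterozoic 2500 − 1600 = 900; Paleozoic 538.8 − 251.902 = 286.898.
Ranking these from longest: Paleoproterozoic > Mesoproterozoic > Neoproterozoic > Eoarchean > Mesoarchean > Neoarchean > Paleozoic > Cenozoic.
Position 2 in that ranking is Mesoproterozoic, which lasted 600 Myr.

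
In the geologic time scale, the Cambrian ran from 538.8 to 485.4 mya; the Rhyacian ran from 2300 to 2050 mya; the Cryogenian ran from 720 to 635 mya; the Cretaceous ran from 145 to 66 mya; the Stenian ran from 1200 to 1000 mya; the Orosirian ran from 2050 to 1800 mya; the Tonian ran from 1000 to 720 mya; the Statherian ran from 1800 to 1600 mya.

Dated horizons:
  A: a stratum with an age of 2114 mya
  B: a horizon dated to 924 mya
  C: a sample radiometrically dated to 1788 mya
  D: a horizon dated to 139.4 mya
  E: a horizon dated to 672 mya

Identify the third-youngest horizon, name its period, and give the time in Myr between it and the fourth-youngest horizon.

B, in the Tonian; 864 million years to C

Smaller Ma means younger, so youngest first: D 139.4 < E 672 < B 924 < C 1788 < A 2114.
Counting 3 along gives B (924 Ma); the excerpt puts that inside the Tonian, 1000–720 Ma.
Next in line is C (1788 Ma), and 1788 − 924 = 864 Myr.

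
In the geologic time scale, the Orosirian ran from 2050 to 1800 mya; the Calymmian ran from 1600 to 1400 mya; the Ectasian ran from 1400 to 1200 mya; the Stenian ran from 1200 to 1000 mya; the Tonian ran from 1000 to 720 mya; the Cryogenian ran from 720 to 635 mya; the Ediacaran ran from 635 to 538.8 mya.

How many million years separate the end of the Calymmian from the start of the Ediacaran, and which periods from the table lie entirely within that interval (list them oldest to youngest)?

765 million years; Ectasian, Stenian, Tonian, Cryogenian

The Calymmian closes at 1400 Ma and the Ediacaran opens at 635 Ma, so the interval is 1400 − 635 = 765 Myr.
A period fits inside if it starts at or after 1400 Ma and ends at or before 635 Ma; oldest first that gives Ectasian, Stenian, Tonian, Cryogenian.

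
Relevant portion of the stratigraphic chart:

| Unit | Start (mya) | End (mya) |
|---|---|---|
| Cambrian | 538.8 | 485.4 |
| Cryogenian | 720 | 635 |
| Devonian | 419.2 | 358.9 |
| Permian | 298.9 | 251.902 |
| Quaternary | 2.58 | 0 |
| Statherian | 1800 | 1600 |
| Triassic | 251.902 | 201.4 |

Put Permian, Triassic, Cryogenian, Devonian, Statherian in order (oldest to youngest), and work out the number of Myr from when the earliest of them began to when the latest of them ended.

Statherian → Cryogenian → Devonian → Permian → Triassic; total span 1598.6 Myr

From the excerpt: Permian 298.9–251.902; Triassic 251.902–201.4; Cryogenian 720–635; Devonian 419.2–358.9; Statherian 1800–1600 (Ma).
Larger Ma is earlier, so the oldest is Statherian and the youngest is Triassic; oldest to youngest: Statherian, Cryogenian, Devonian, Permian, Triassic.
Oldest start 1800 minus youngest end 201.4 gives 1598.6 Myr overall.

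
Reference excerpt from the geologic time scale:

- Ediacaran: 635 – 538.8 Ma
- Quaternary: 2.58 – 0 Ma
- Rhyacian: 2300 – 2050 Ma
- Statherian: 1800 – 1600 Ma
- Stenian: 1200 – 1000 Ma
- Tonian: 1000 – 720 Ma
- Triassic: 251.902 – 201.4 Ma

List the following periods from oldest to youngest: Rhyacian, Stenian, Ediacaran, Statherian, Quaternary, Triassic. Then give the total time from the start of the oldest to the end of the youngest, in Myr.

From the excerpt: Rhyacian 2300–2050; Stenian 1200–1000; Ediacaran 635–538.8; Statherian 1800–1600; Quaternary 2.58–0; Triassic 251.902–201.4 (Ma).
Larger Ma is earlier, so the oldest is Rhyacian and the youngest is Quaternary; oldest to youngest: Rhyacian, Statherian, Stenian, Ediacaran, Triassic, Quaternary.
Oldest start 2300 minus youngest end 0 gives 2300 Myr overall.

Rhyacian, Statherian, Stenian, Ediacaran, Triassic, Quaternary; total span 2300 Myr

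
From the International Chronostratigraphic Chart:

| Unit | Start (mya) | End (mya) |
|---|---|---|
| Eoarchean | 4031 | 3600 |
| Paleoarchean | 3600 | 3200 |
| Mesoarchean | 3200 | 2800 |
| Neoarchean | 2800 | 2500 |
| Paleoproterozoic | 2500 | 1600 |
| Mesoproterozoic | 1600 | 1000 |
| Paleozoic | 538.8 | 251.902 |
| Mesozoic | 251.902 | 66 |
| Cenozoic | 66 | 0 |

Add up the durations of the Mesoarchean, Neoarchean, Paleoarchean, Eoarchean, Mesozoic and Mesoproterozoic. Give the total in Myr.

2316.902 million years

Duration is start − end for each: (3200 − 2800) + (2800 − 2500) + (3600 − 3200) + (4031 − 3600) + (251.902 − 66) + (1600 − 1000).
That is 400 + 300 + 400 + 431 + 185.902 + 600, which totals 2316.902 million years.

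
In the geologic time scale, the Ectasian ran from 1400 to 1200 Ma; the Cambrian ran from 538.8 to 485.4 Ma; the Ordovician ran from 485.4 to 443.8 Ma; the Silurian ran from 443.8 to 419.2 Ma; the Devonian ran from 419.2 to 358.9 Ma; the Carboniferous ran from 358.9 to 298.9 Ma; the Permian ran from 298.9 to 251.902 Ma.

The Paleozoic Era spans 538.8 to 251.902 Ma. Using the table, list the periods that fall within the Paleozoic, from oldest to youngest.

Periods with both bounds inside 538.8–251.902 Ma: Cambrian (538.8–485.4), Ordovician (485.4–443.8), Silurian (443.8–419.2), Devonian (419.2–358.9), Carboniferous (358.9–298.9), Permian (298.9–251.902).

Cambrian, Ordovician, Silurian, Devonian, Carboniferous, Permian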